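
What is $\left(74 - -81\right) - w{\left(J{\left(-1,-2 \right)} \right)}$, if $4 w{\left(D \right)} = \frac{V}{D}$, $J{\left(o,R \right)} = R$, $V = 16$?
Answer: $157$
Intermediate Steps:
$w{\left(D \right)} = \frac{4}{D}$ ($w{\left(D \right)} = \frac{16 \frac{1}{D}}{4} = \frac{4}{D}$)
$\left(74 - -81\right) - w{\left(J{\left(-1,-2 \right)} \right)} = \left(74 - -81\right) - \frac{4}{-2} = \left(74 + 81\right) - 4 \left(- \frac{1}{2}\right) = 155 - -2 = 155 + 2 = 157$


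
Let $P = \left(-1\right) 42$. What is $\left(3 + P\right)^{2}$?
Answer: $1521$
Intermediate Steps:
$P = -42$
$\left(3 + P\right)^{2} = \left(3 - 42\right)^{2} = \left(-39\right)^{2} = 1521$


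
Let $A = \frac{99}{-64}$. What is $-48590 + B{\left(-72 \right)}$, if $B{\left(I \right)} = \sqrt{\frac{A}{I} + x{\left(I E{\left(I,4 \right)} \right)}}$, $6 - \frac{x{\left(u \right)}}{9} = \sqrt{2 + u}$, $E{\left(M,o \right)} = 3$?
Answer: $-48590 + \frac{\sqrt{55318 - 9216 i \sqrt{214}}}{32} \approx -48580.0 - 6.6441 i$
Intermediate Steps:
$x{\left(u \right)} = 54 - 9 \sqrt{2 + u}$
$A = - \frac{99}{64}$ ($A = 99 \left(- \frac{1}{64}\right) = - \frac{99}{64} \approx -1.5469$)
$B{\left(I \right)} = \sqrt{54 - 9 \sqrt{2 + 3 I} - \frac{99}{64 I}}$ ($B{\left(I \right)} = \sqrt{- \frac{99}{64 I} - \left(-54 + 9 \sqrt{2 + I 3}\right)} = \sqrt{- \frac{99}{64 I} - \left(-54 + 9 \sqrt{2 + 3 I}\right)} = \sqrt{54 - 9 \sqrt{2 + 3 I} - \frac{99}{64 I}}$)
$-48590 + B{\left(-72 \right)} = -48590 + \frac{3 \sqrt{384 - 64 \sqrt{2 + 3 \left(-72\right)} - \frac{11}{-72}}}{8} = -48590 + \frac{3 \sqrt{384 - 64 \sqrt{2 - 216} - - \frac{11}{72}}}{8} = -48590 + \frac{3 \sqrt{384 - 64 \sqrt{-214} + \frac{11}{72}}}{8} = -48590 + \frac{3 \sqrt{384 - 64 i \sqrt{214} + \frac{11}{72}}}{8} = -48590 + \frac{3 \sqrt{\frac{27659}{72} - 64 i \sqrt{214}}}{8}$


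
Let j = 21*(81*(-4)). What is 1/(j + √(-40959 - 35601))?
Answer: -567/3864248 - I*√4785/11592744 ≈ -0.00014673 - 5.967e-6*I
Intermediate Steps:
j = -6804 (j = 21*(-324) = -6804)
1/(j + √(-40959 - 35601)) = 1/(-6804 + √(-40959 - 35601)) = 1/(-6804 + √(-76560)) = 1/(-6804 + 4*I*√4785)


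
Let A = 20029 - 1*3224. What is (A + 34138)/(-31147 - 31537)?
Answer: -50943/62684 ≈ -0.81270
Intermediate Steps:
A = 16805 (A = 20029 - 3224 = 16805)
(A + 34138)/(-31147 - 31537) = (16805 + 34138)/(-31147 - 31537) = 50943/(-62684) = 50943*(-1/62684) = -50943/62684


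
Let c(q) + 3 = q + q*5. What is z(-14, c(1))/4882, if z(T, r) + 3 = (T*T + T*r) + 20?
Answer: 171/4882 ≈ 0.035027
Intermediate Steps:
c(q) = -3 + 6*q (c(q) = -3 + (q + q*5) = -3 + (q + 5*q) = -3 + 6*q)
z(T, r) = 17 + T² + T*r (z(T, r) = -3 + ((T*T + T*r) + 20) = -3 + ((T² + T*r) + 20) = -3 + (20 + T² + T*r) = 17 + T² + T*r)
z(-14, c(1))/4882 = (17 + (-14)² - 14*(-3 + 6*1))/4882 = (17 + 196 - 14*(-3 + 6))*(1/4882) = (17 + 196 - 14*3)*(1/4882) = (17 + 196 - 42)*(1/4882) = 171*(1/4882) = 171/4882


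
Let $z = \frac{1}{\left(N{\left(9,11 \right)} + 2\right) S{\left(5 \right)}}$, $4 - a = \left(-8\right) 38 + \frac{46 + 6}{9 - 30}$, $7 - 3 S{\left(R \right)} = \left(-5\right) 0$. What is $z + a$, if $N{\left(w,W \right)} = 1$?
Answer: $\frac{6523}{21} \approx 310.62$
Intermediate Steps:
$S{\left(R \right)} = \frac{7}{3}$ ($S{\left(R \right)} = \frac{7}{3} - \frac{\left(-5\right) 0}{3} = \frac{7}{3} - 0 = \frac{7}{3} + 0 = \frac{7}{3}$)
$a = \frac{6520}{21}$ ($a = 4 - \left(\left(-8\right) 38 + \frac{46 + 6}{9 - 30}\right) = 4 - \left(-304 + \frac{52}{-21}\right) = 4 - \left(-304 + 52 \left(- \frac{1}{21}\right)\right) = 4 - \left(-304 - \frac{52}{21}\right) = 4 - - \frac{6436}{21} = 4 + \frac{6436}{21} = \frac{6520}{21} \approx 310.48$)
$z = \frac{1}{7}$ ($z = \frac{1}{\left(1 + 2\right) \frac{7}{3}} = \frac{1}{3 \cdot \frac{7}{3}} = \frac{1}{7} \approx 0.14286$)
$z + a = \frac{1}{7} + \frac{6520}{21} = \frac{6523}{21}$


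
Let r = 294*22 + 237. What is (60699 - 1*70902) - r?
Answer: -16908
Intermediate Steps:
r = 6705 (r = 6468 + 237 = 6705)
(60699 - 1*70902) - r = (60699 - 1*70902) - 1*6705 = (60699 - 70902) - 6705 = -10203 - 6705 = -16908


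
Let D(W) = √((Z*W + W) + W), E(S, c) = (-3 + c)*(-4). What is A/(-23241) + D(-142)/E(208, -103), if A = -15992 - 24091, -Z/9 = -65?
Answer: 13361/7747 + I*√83354/424 ≈ 1.7247 + 0.68092*I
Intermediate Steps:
Z = 585 (Z = -9*(-65) = 585)
E(S, c) = 12 - 4*c
A = -40083
D(W) = √587*√W (D(W) = √((585*W + W) + W) = √(586*W + W) = √(587*W) = √587*√W)
A/(-23241) + D(-142)/E(208, -103) = -40083/(-23241) + (√587*√(-142))/(12 - 4*(-103)) = -40083*(-1/23241) + (√587*(I*√142))/(12 + 412) = 13361/7747 + (I*√83354)/424 = 13361/7747 + (I*√83354)*(1/424) = 13361/7747 + I*√83354/424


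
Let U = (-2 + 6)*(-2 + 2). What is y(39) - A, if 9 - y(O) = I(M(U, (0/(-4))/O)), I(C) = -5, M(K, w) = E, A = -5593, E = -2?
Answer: 5607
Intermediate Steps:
U = 0 (U = 4*0 = 0)
M(K, w) = -2
y(O) = 14 (y(O) = 9 - 1*(-5) = 9 + 5 = 14)
y(39) - A = 14 - 1*(-5593) = 14 + 5593 = 5607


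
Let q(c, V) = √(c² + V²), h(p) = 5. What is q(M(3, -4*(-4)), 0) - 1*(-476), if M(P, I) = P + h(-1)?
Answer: 484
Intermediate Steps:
M(P, I) = 5 + P (M(P, I) = P + 5 = 5 + P)
q(c, V) = √(V² + c²)
q(M(3, -4*(-4)), 0) - 1*(-476) = √(0² + (5 + 3)²) - 1*(-476) = √(0 + 8²) + 476 = √(0 + 64) + 476 = √64 + 476 = 8 + 476 = 484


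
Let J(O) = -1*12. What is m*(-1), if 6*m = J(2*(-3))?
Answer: 2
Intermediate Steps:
J(O) = -12
m = -2 (m = (⅙)*(-12) = -2)
m*(-1) = -2*(-1) = 2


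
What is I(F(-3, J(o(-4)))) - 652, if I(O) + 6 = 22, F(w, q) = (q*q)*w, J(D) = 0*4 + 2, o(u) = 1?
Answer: -636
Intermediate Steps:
J(D) = 2 (J(D) = 0 + 2 = 2)
F(w, q) = w*q² (F(w, q) = q²*w = w*q²)
I(O) = 16 (I(O) = -6 + 22 = 16)
I(F(-3, J(o(-4)))) - 652 = 16 - 652 = -636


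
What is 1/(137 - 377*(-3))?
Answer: 1/1268 ≈ 0.00078864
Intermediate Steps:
1/(137 - 377*(-3)) = 1/(137 + 1131) = 1/1268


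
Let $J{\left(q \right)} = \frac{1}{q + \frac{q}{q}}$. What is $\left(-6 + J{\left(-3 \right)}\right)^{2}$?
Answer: $\frac{169}{4} \approx 42.25$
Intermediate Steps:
$J{\left(q \right)} = \frac{1}{1 + q}$ ($J{\left(q \right)} = \frac{1}{q + 1} = \frac{1}{1 + q}$)
$\left(-6 + J{\left(-3 \right)}\right)^{2} = \left(-6 + \frac{1}{1 - 3}\right)^{2} = \left(-6 + \frac{1}{-2}\right)^{2} = \left(-6 - \frac{1}{2}\right)^{2} = \left(- \frac{13}{2}\right)^{2} = \frac{169}{4}$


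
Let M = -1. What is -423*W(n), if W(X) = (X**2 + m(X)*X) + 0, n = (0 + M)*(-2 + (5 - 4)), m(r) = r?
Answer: -846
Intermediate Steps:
n = 1 (n = (0 - 1)*(-2 + (5 - 4)) = -(-2 + 1) = -1*(-1) = 1)
W(X) = 2*X**2 (W(X) = (X**2 + X*X) + 0 = (X**2 + X**2) + 0 = 2*X**2 + 0 = 2*X**2)
-423*W(n) = -846*1**2 = -846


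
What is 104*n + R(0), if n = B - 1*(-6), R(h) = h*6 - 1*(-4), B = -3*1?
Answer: 316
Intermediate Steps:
B = -3
R(h) = 4 + 6*h (R(h) = 6*h + 4 = 4 + 6*h)
n = 3 (n = -3 - 1*(-6) = -3 + 6 = 3)
104*n + R(0) = 104*3 + (4 + 6*0) = 312 + (4 + 0) = 312 + 4 = 316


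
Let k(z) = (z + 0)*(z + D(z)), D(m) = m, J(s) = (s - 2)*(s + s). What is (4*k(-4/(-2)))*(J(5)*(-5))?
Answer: -4800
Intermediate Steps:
J(s) = 2*s*(-2 + s) (J(s) = (-2 + s)*(2*s) = 2*s*(-2 + s))
k(z) = 2*z**2 (k(z) = (z + 0)*(z + z) = z*(2*z) = 2*z**2)
(4*k(-4/(-2)))*(J(5)*(-5)) = (4*(2*(-4/(-2))**2))*((2*5*(-2 + 5))*(-5)) = (4*(2*(-4*(-1/2))**2))*((2*5*3)*(-5)) = (4*(2*2**2))*(30*(-5)) = (4*(2*4))*(-150) = (4*8)*(-150) = 32*(-150) = -4800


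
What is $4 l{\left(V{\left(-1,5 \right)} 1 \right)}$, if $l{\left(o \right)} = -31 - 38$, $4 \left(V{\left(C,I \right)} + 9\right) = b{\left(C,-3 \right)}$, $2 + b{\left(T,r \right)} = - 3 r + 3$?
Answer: $-276$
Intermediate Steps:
$b{\left(T,r \right)} = 1 - 3 r$ ($b{\left(T,r \right)} = -2 - \left(-3 + 3 r\right) = 1 - 3 r$)
$V{\left(C,I \right)} = - \frac{13}{2}$ ($V{\left(C,I \right)} = -9 + \frac{1 - -9}{4} = -9 + \frac{1 + 9}{4} = -9 + \frac{1}{4} \cdot 10 = -9 + \frac{5}{2} = - \frac{13}{2}$)
$l{\left(o \right)} = -69$ ($l{\left(o \right)} = -31 - 38 = -69$)
$4 l{\left(V{\left(-1,5 \right)} 1 \right)} = 4 \left(-69\right) = -276$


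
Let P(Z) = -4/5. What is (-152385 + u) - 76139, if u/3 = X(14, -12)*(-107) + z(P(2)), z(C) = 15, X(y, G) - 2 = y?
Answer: -233615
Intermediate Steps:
P(Z) = -⅘ (P(Z) = -4*⅕ = -⅘)
X(y, G) = 2 + y
u = -5091 (u = 3*((2 + 14)*(-107) + 15) = 3*(16*(-107) + 15) = 3*(-1712 + 15) = 3*(-1697) = -5091)
(-152385 + u) - 76139 = (-152385 - 5091) - 76139 = -157476 - 76139 = -233615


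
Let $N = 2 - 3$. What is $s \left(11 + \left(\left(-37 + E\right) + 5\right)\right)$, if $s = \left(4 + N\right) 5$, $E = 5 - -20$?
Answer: $60$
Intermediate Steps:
$N = -1$
$E = 25$ ($E = 5 + 20 = 25$)
$s = 15$ ($s = \left(4 - 1\right) 5 = 3 \cdot 5 = 15$)
$s \left(11 + \left(\left(-37 + E\right) + 5\right)\right) = 15 \left(11 + \left(\left(-37 + 25\right) + 5\right)\right) = 15 \left(11 + \left(-12 + 5\right)\right) = 15 \left(11 - 7\right) = 15 \cdot 4 = 60$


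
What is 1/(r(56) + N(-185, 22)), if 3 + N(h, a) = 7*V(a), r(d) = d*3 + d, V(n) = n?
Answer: 1/375 ≈ 0.0026667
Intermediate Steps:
r(d) = 4*d (r(d) = 3*d + d = 4*d)
N(h, a) = -3 + 7*a
1/(r(56) + N(-185, 22)) = 1/(4*56 + (-3 + 7*22)) = 1/(224 + (-3 + 154)) = 1/(224 + 151) = 1/375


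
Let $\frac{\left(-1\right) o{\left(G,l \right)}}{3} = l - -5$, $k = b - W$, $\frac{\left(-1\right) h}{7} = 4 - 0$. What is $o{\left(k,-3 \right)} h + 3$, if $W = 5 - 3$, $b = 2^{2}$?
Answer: $171$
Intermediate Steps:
$h = -28$ ($h = - 7 \left(4 - 0\right) = - 7 \left(4 + 0\right) = \left(-7\right) 4 = -28$)
$b = 4$
$W = 2$
$k = 2$ ($k = 4 - 2 = 2$)
$o{\left(G,l \right)} = -15 - 3 l$ ($o{\left(G,l \right)} = - 3 \left(l - -5\right) = - 3 \left(l + 5\right) = - 3 \left(5 + l\right) = -15 - 3 l$)
$o{\left(k,-3 \right)} h + 3 = \left(-15 - -9\right) \left(-28\right) + 3 = \left(-15 + 9\right) \left(-28\right) + 3 = \left(-6\right) \left(-28\right) + 3 = 168 + 3 = 171$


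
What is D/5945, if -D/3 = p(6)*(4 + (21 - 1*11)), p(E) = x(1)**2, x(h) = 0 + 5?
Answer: -210/1189 ≈ -0.17662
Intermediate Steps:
x(h) = 5
p(E) = 25 (p(E) = 5**2 = 25)
D = -1050 (D = -75*(4 + (21 - 1*11)) = -75*(4 + (21 - 11)) = -75*(4 + 10) = -75*14 = -3*350 = -1050)
D/5945 = -1050/5945 = -1050*1/5945 = -210/1189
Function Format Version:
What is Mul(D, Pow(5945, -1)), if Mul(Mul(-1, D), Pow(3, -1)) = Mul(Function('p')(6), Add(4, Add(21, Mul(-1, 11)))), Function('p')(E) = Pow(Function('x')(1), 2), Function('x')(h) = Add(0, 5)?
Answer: Rational(-210, 1189) ≈ -0.17662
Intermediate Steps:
Function('x')(h) = 5
Function('p')(E) = 25 (Function('p')(E) = Pow(5, 2) = 25)
D = -1050 (D = Mul(-3, Mul(25, Add(4, Add(21, Mul(-1, 11))))) = Mul(-3, Mul(25, Add(4, Add(21, -11)))) = Mul(-3, Mul(25, Add(4, 10))) = Mul(-3, Mul(25, 14)) = Mul(-3, 350) = -1050)
Mul(D, Pow(5945, -1)) = Mul(-1050, Pow(5945, -1)) = Mul(-1050, Rational(1, 5945)) = Rational(-210, 1189)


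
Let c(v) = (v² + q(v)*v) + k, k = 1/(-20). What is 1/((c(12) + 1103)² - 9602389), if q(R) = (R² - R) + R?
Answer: -400/300824599 ≈ -1.3297e-6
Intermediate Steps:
q(R) = R²
k = -1/20 ≈ -0.050000
c(v) = -1/20 + v² + v³ (c(v) = (v² + v²*v) - 1/20 = (v² + v³) - 1/20 = -1/20 + v² + v³)
1/((c(12) + 1103)² - 9602389) = 1/(((-1/20 + 12² + 12³) + 1103)² - 9602389) = 1/(((-1/20 + 144 + 1728) + 1103)² - 9602389) = 1/((37439/20 + 1103)² - 9602389) = 1/((59499/20)² - 9602389) = 1/(3540131001/400 - 9602389) = 1/(-300824599/400) = -400/300824599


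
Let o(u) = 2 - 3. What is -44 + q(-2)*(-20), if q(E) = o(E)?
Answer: -24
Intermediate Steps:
o(u) = -1
q(E) = -1
-44 + q(-2)*(-20) = -44 - 1*(-20) = -44 + 20 = -24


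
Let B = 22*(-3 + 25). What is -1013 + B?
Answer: -529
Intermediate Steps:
B = 484 (B = 22*22 = 484)
-1013 + B = -1013 + 484 = -529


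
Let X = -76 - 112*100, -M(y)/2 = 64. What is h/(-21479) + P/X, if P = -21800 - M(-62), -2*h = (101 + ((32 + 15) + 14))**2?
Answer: 153364140/60549301 ≈ 2.5329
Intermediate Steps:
M(y) = -128 (M(y) = -2*64 = -128)
X = -11276 (X = -76 - 11200 = -11276)
h = -13122 (h = -(101 + ((32 + 15) + 14))**2/2 = -(101 + (47 + 14))**2/2 = -(101 + 61)**2/2 = -1/2*162**2 = -1/2*26244 = -13122)
P = -21672 (P = -21800 - 1*(-128) = -21800 + 128 = -21672)
h/(-21479) + P/X = -13122/(-21479) - 21672/(-11276) = -13122*(-1/21479) - 21672*(-1/11276) = 13122/21479 + 5418/2819 = 153364140/60549301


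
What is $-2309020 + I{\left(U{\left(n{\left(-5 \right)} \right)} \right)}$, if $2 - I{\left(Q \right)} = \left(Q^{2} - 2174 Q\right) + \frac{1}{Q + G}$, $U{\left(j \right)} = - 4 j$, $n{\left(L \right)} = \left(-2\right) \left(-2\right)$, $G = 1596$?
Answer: $- \frac{3703611641}{1580} \approx -2.3441 \cdot 10^{6}$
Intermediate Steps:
$n{\left(L \right)} = 4$
$I{\left(Q \right)} = 2 - Q^{2} - \frac{1}{1596 + Q} + 2174 Q$ ($I{\left(Q \right)} = 2 - \left(\left(Q^{2} - 2174 Q\right) + \frac{1}{Q + 1596}\right) = 2 - \left(\left(Q^{2} - 2174 Q\right) + \frac{1}{1596 + Q}\right) = 2 - \left(Q^{2} + \frac{1}{1596 + Q} - 2174 Q\right) = 2 - Q^{2} - \frac{1}{1596 + Q} + 2174 Q$)
$-2309020 + I{\left(U{\left(n{\left(-5 \right)} \right)} \right)} = -2309020 + \frac{3191 - \left(\left(-4\right) 4\right)^{3} + 578 \left(\left(-4\right) 4\right)^{2} + 3469706 \left(\left(-4\right) 4\right)}{1596 - 16} = -2309020 + \frac{3191 - \left(-16\right)^{3} + 578 \left(-16\right)^{2} + 3469706 \left(-16\right)}{1596 - 16} = -2309020 + \frac{3191 - -4096 + 578 \cdot 256 - 55515296}{1580} = -2309020 + \frac{3191 + 4096 + 147968 - 55515296}{1580} = -2309020 + \frac{1}{1580} \left(-55360041\right) = -2309020 - \frac{55360041}{1580} = - \frac{3703611641}{1580}$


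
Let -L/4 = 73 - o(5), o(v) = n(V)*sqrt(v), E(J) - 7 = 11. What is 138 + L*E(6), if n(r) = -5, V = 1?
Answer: -5118 - 360*sqrt(5) ≈ -5923.0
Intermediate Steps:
E(J) = 18 (E(J) = 7 + 11 = 18)
o(v) = -5*sqrt(v)
L = -292 - 20*sqrt(5) (L = -4*(73 - (-5)*sqrt(5)) = -4*(73 + 5*sqrt(5)) = -292 - 20*sqrt(5) ≈ -336.72)
138 + L*E(6) = 138 + (-292 - 20*sqrt(5))*18 = 138 + (-5256 - 360*sqrt(5)) = -5118 - 360*sqrt(5)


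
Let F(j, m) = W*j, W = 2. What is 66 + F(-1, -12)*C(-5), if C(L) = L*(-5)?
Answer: 16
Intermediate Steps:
F(j, m) = 2*j
C(L) = -5*L
66 + F(-1, -12)*C(-5) = 66 + (2*(-1))*(-5*(-5)) = 66 - 2*25 = 66 - 50 = 16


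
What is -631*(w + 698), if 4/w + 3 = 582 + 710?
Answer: -567727106/1289 ≈ -4.4044e+5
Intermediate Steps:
w = 4/1289 (w = 4/(-3 + (582 + 710)) = 4/(-3 + 1292) = 4/1289 ≈ 0.0031032)
-631*(w + 698) = -631*(4/1289 + 698) = -631*899726/1289 = -567727106/1289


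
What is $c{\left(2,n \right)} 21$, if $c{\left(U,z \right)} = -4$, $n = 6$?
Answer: $-84$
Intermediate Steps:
$c{\left(2,n \right)} 21 = \left(-4\right) 21 = -84$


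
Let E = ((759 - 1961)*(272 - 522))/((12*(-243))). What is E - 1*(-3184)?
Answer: 2246011/729 ≈ 3080.9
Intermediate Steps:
E = -75125/729 (E = -1202*(-250)/(-2916) = 300500*(-1/2916) = -75125/729 ≈ -103.05)
E - 1*(-3184) = -75125/729 - 1*(-3184) = -75125/729 + 3184 = 2246011/729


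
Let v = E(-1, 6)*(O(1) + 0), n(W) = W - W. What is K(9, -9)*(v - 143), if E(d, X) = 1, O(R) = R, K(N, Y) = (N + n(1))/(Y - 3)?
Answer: 213/2 ≈ 106.50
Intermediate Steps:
n(W) = 0
K(N, Y) = N/(-3 + Y) (K(N, Y) = (N + 0)/(Y - 3) = N/(-3 + Y))
v = 1 (v = 1*(1 + 0) = 1*1 = 1)
K(9, -9)*(v - 143) = (9/(-3 - 9))*(1 - 143) = (9/(-12))*(-142) = (9*(-1/12))*(-142) = -¾*(-142) = 213/2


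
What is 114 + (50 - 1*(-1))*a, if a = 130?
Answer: 6744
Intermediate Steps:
114 + (50 - 1*(-1))*a = 114 + (50 - 1*(-1))*130 = 114 + (50 + 1)*130 = 114 + 51*130 = 114 + 6630 = 6744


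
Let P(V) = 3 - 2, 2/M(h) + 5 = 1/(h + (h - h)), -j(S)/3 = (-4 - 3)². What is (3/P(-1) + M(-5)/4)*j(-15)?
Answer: -22197/52 ≈ -426.87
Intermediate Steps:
j(S) = -147 (j(S) = -3*(-4 - 3)² = -3*(-7)² = -3*49 = -147)
M(h) = 2/(-5 + 1/h) (M(h) = 2/(-5 + 1/(h + (h - h))) = 2/(-5 + 1/(h + 0)) = 2/(-5 + 1/h))
P(V) = 1
(3/P(-1) + M(-5)/4)*j(-15) = (3/1 - 2*(-5)/(-1 + 5*(-5))/4)*(-147) = (3*1 - 2*(-5)/(-1 - 25)*(¼))*(-147) = (3 - 2*(-5)/(-26)*(¼))*(-147) = (3 - 2*(-5)*(-1/26)*(¼))*(-147) = (3 - 5/13*¼)*(-147) = (3 - 5/52)*(-147) = (151/52)*(-147) = -22197/52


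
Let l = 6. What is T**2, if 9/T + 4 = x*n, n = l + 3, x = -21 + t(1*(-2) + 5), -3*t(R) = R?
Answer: 81/40804 ≈ 0.0019851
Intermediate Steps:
t(R) = -R/3
x = -22 (x = -21 - (1*(-2) + 5)/3 = -21 - (-2 + 5)/3 = -21 - 1/3*3 = -21 - 1 = -22)
n = 9 (n = 6 + 3 = 9)
T = -9/202 (T = 9/(-4 - 22*9) = 9/(-4 - 198) = 9/(-202) = 9*(-1/202) = -9/202 ≈ -0.044554)
T**2 = (-9/202)**2 = 81/40804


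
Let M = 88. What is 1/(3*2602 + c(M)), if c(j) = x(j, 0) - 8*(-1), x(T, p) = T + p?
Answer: 1/7902 ≈ 0.00012655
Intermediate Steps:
c(j) = 8 + j (c(j) = (j + 0) - 8*(-1) = j + 8 = 8 + j)
1/(3*2602 + c(M)) = 1/(3*2602 + (8 + 88)) = 1/(7806 + 96) = 1/7902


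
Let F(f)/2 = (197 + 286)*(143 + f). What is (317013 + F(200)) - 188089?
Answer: 460262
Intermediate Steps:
F(f) = 138138 + 966*f (F(f) = 2*((197 + 286)*(143 + f)) = 2*(483*(143 + f)) = 2*(69069 + 483*f) = 138138 + 966*f)
(317013 + F(200)) - 188089 = (317013 + (138138 + 966*200)) - 188089 = (317013 + (138138 + 193200)) - 188089 = (317013 + 331338) - 188089 = 648351 - 188089 = 460262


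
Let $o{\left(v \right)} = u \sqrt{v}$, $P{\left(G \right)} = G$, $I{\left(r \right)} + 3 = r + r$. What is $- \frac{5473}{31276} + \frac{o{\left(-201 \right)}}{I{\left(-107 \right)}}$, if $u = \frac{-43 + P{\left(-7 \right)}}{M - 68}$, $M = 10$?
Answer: $- \frac{5473}{31276} - \frac{25 i \sqrt{201}}{6293} \approx -0.17499 - 0.056322 i$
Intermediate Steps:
$I{\left(r \right)} = -3 + 2 r$ ($I{\left(r \right)} = -3 + \left(r + r\right) = -3 + 2 r$)
$u = \frac{25}{29}$ ($u = \frac{-43 - 7}{10 - 68} = - \frac{50}{-58} = \left(-50\right) \left(- \frac{1}{58}\right) = \frac{25}{29} \approx 0.86207$)
$o{\left(v \right)} = \frac{25 \sqrt{v}}{29}$
$- \frac{5473}{31276} + \frac{o{\left(-201 \right)}}{I{\left(-107 \right)}} = - \frac{5473}{31276} + \frac{\frac{25}{29} \sqrt{-201}}{-3 + 2 \left(-107\right)} = \left(-5473\right) \frac{1}{31276} + \frac{\frac{25}{29} i \sqrt{201}}{-3 - 214} = - \frac{5473}{31276} + \frac{\frac{25}{29} i \sqrt{201}}{-217} = - \frac{5473}{31276} + \frac{25 i \sqrt{201}}{29} \left(- \frac{1}{217}\right) = - \frac{5473}{31276} - \frac{25 i \sqrt{201}}{6293}$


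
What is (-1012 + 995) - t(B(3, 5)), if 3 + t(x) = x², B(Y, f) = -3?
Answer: -23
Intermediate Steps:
t(x) = -3 + x²
(-1012 + 995) - t(B(3, 5)) = (-1012 + 995) - (-3 + (-3)²) = -17 - (-3 + 9) = -17 - 1*6 = -17 - 6 = -23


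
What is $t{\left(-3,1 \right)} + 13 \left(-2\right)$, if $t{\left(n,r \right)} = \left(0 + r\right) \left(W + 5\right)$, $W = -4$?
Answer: $-25$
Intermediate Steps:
$t{\left(n,r \right)} = r$ ($t{\left(n,r \right)} = \left(0 + r\right) \left(-4 + 5\right) = r 1 = r$)
$t{\left(-3,1 \right)} + 13 \left(-2\right) = 1 + 13 \left(-2\right) = 1 - 26 = -25$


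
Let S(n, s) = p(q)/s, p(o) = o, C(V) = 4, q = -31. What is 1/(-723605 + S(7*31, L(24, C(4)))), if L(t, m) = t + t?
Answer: -48/34733071 ≈ -1.3820e-6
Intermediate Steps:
L(t, m) = 2*t
S(n, s) = -31/s
1/(-723605 + S(7*31, L(24, C(4)))) = 1/(-723605 - 31/(2*24)) = 1/(-723605 - 31/48) = 1/(-34733071/48) = -48/34733071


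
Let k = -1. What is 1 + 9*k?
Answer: -8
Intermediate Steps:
1 + 9*k = 1 + 9*(-1) = 1 - 9 = -8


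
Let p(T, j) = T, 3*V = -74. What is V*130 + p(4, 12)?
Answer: -9608/3 ≈ -3202.7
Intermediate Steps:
V = -74/3 (V = (1/3)*(-74) = -74/3 ≈ -24.667)
V*130 + p(4, 12) = -74/3*130 + 4 = -9620/3 + 4 = -9608/3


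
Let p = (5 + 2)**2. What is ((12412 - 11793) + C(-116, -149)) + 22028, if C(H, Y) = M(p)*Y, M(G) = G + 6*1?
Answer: 14452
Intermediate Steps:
p = 49 (p = 7**2 = 49)
M(G) = 6 + G (M(G) = G + 6 = 6 + G)
C(H, Y) = 55*Y (C(H, Y) = (6 + 49)*Y = 55*Y)
((12412 - 11793) + C(-116, -149)) + 22028 = ((12412 - 11793) + 55*(-149)) + 22028 = (619 - 8195) + 22028 = -7576 + 22028 = 14452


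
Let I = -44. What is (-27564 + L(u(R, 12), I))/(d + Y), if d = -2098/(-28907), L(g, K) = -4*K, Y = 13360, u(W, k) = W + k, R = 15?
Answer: -395852458/193099809 ≈ -2.0500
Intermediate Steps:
d = 2098/28907 (d = -2098*(-1/28907) = 2098/28907 ≈ 0.072578)
(-27564 + L(u(R, 12), I))/(d + Y) = (-27564 - 4*(-44))/(2098/28907 + 13360) = (-27564 + 176)/(386199618/28907) = -27388*28907/386199618 = -395852458/193099809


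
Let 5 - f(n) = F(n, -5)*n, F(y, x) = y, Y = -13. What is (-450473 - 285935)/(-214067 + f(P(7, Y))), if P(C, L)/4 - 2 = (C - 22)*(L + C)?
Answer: 368204/174743 ≈ 2.1071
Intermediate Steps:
P(C, L) = 8 + 4*(-22 + C)*(C + L) (P(C, L) = 8 + 4*((C - 22)*(L + C)) = 8 + 4*((-22 + C)*(C + L)) = 8 + 4*(-22 + C)*(C + L))
f(n) = 5 - n² (f(n) = 5 - n*n = 5 - n²)
(-450473 - 285935)/(-214067 + f(P(7, Y))) = (-450473 - 285935)/(-214067 + (5 - (8 - 88*7 - 88*(-13) + 4*7² + 4*7*(-13))²)) = -736408/(-214067 + (5 - (8 - 616 + 1144 + 4*49 - 364)²)) = -736408/(-214067 + (5 - (8 - 616 + 1144 + 196 - 364)²)) = -736408/(-214067 + (5 - 1*368²)) = -736408/(-214067 + (5 - 1*135424)) = -736408/(-214067 + (5 - 135424)) = -736408/(-214067 - 135419) = -736408/(-349486) = -736408*(-1/349486) = 368204/174743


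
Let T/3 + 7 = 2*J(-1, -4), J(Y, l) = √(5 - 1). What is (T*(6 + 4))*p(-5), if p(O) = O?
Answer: 450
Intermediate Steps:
J(Y, l) = 2 (J(Y, l) = √4 = 2)
T = -9 (T = -21 + 3*(2*2) = -21 + 3*4 = -21 + 12 = -9)
(T*(6 + 4))*p(-5) = -9*(6 + 4)*(-5) = -9*10*(-5) = -90*(-5) = 450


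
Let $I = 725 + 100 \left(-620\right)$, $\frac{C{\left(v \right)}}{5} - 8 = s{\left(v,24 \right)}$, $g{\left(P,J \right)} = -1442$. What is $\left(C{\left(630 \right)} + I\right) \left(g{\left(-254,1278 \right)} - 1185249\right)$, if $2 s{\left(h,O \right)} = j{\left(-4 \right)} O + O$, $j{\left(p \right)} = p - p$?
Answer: $72595821925$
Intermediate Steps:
$j{\left(p \right)} = 0$
$s{\left(h,O \right)} = \frac{O}{2}$ ($s{\left(h,O \right)} = \frac{0 O + O}{2} = \frac{0 + O}{2} = \frac{O}{2}$)
$C{\left(v \right)} = 100$ ($C{\left(v \right)} = 40 + 5 \cdot \frac{1}{2} \cdot 24 = 40 + 5 \cdot 12 = 40 + 60 = 100$)
$I = -61275$ ($I = 725 - 62000 = -61275$)
$\left(C{\left(630 \right)} + I\right) \left(g{\left(-254,1278 \right)} - 1185249\right) = \left(100 - 61275\right) \left(-1442 - 1185249\right) = \left(-61175\right) \left(-1186691\right) = 72595821925$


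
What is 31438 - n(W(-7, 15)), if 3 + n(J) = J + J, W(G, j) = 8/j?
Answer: 471599/15 ≈ 31440.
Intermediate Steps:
n(J) = -3 + 2*J (n(J) = -3 + (J + J) = -3 + 2*J)
31438 - n(W(-7, 15)) = 31438 - (-3 + 2*(8/15)) = 31438 - (-3 + 16/15) = 31438 - 1*(-29/15) = 31438 + 29/15 = 471599/15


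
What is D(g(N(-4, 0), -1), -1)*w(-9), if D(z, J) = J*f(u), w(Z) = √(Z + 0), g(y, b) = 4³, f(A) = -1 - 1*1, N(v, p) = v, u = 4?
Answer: 6*I ≈ 6.0*I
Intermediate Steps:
f(A) = -2 (f(A) = -1 - 1 = -2)
g(y, b) = 64
w(Z) = √Z
D(z, J) = -2*J (D(z, J) = J*(-2) = -2*J)
D(g(N(-4, 0), -1), -1)*w(-9) = (-2*(-1))*√(-9) = 2*(3*I) = 6*I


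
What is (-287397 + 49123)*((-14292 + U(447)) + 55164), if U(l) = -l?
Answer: -9632226450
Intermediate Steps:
(-287397 + 49123)*((-14292 + U(447)) + 55164) = (-287397 + 49123)*((-14292 - 1*447) + 55164) = -238274*((-14292 - 447) + 55164) = -238274*(-14739 + 55164) = -238274*40425 = -9632226450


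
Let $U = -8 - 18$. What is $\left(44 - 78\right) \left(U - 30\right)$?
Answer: $1904$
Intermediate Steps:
$U = -26$
$\left(44 - 78\right) \left(U - 30\right) = \left(44 - 78\right) \left(-26 - 30\right) = \left(44 - 78\right) \left(-56\right) = \left(-34\right) \left(-56\right) = 1904$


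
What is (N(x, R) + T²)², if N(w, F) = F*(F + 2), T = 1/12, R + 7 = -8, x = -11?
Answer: 788542561/20736 ≈ 38028.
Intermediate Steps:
R = -15 (R = -7 - 8 = -15)
T = 1/12 ≈ 0.083333
N(w, F) = F*(2 + F)
(N(x, R) + T²)² = (-15*(2 - 15) + (1/12)²)² = (-15*(-13) + 1/144)² = (195 + 1/144)² = (28081/144)² = 788542561/20736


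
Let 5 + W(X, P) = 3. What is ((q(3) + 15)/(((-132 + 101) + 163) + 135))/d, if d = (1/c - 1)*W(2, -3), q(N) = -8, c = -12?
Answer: 14/1157 ≈ 0.012100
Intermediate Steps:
W(X, P) = -2 (W(X, P) = -5 + 3 = -2)
d = 13/6 (d = (1/(-12) - 1)*(-2) = (-1/12 - 1)*(-2) = -13/12*(-2) = 13/6 ≈ 2.1667)
((q(3) + 15)/(((-132 + 101) + 163) + 135))/d = ((-8 + 15)/(((-132 + 101) + 163) + 135))/(13/6) = (7/((-31 + 163) + 135))*(6/13) = (7/(132 + 135))*(6/13) = (7/267)*(6/13) = 14/1157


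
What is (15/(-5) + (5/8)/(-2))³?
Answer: -148877/4096 ≈ -36.347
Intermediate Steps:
(15/(-5) + (5/8)/(-2))³ = (15*(-⅕) + (5*(⅛))*(-½))³ = (-3 + (5/8)*(-½))³ = (-3 - 5/16)³ = (-53/16)³ = -148877/4096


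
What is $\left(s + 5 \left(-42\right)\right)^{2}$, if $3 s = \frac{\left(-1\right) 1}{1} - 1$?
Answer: $\frac{399424}{9} \approx 44380.0$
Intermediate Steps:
$s = - \frac{2}{3}$ ($s = \frac{\frac{\left(-1\right) 1}{1} - 1}{3} = \frac{\left(-1\right) 1 - 1}{3} = \frac{-1 - 1}{3} = \frac{1}{3} \left(-2\right) = - \frac{2}{3} \approx -0.66667$)
$\left(s + 5 \left(-42\right)\right)^{2} = \left(- \frac{2}{3} + 5 \left(-42\right)\right)^{2} = \left(- \frac{2}{3} - 210\right)^{2} = \left(- \frac{632}{3}\right)^{2} = \frac{399424}{9}$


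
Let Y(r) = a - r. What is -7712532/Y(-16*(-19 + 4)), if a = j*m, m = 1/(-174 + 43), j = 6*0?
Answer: 642711/20 ≈ 32136.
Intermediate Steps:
j = 0
m = -1/131 (m = 1/(-131) = -1/131 ≈ -0.0076336)
a = 0 (a = 0*(-1/131) = 0)
Y(r) = -r (Y(r) = 0 - r = -r)
-7712532/Y(-16*(-19 + 4)) = -7712532*1/(16*(-19 + 4)) = -7712532/((-(-16)*(-15))) = -7712532/((-1*240)) = -7712532/(-240) = -7712532*(-1/240) = 642711/20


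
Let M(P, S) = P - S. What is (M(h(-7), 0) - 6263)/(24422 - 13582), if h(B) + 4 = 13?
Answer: -3127/5420 ≈ -0.57694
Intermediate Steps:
h(B) = 9 (h(B) = -4 + 13 = 9)
(M(h(-7), 0) - 6263)/(24422 - 13582) = ((9 - 1*0) - 6263)/(24422 - 13582) = ((9 + 0) - 6263)/10840 = (9 - 6263)*(1/10840) = -6254*1/10840 = -3127/5420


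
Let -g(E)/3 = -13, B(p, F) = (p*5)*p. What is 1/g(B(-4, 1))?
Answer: 1/39 ≈ 0.025641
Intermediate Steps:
B(p, F) = 5*p**2 (B(p, F) = (5*p)*p = 5*p**2)
g(E) = 39 (g(E) = -3*(-13) = 39)
1/g(B(-4, 1)) = 1/39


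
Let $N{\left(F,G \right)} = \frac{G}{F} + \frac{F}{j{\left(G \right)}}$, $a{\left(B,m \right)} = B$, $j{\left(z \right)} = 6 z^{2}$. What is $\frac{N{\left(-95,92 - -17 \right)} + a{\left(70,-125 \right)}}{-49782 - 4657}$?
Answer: $- \frac{466272701}{368670162630} \approx -0.0012647$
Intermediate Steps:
$N{\left(F,G \right)} = \frac{G}{F} + \frac{F}{6 G^{2}}$
$\frac{N{\left(-95,92 - -17 \right)} + a{\left(70,-125 \right)}}{-49782 - 4657} = \frac{\left(\frac{92 - -17}{-95} + \frac{1}{6} \left(-95\right) \frac{1}{\left(92 - -17\right)^{2}}\right) + 70}{-49782 - 4657} = \frac{\left(\left(92 + 17\right) \left(- \frac{1}{95}\right) + \frac{1}{6} \left(-95\right) \frac{1}{\left(92 + 17\right)^{2}}\right) + 70}{-54439} = \left(\left(109 \left(- \frac{1}{95}\right) + \frac{1}{6} \left(-95\right) \frac{1}{11881}\right) + 70\right) \left(- \frac{1}{54439}\right) = \left(\left(- \frac{109}{95} + \frac{1}{6} \left(-95\right) \frac{1}{11881}\right) + 70\right) \left(- \frac{1}{54439}\right) = \left(\left(- \frac{109}{95} - \frac{95}{71286}\right) + 70\right) \left(- \frac{1}{54439}\right) = \left(- \frac{7779199}{6772170} + 70\right) \left(- \frac{1}{54439}\right) = \frac{466272701}{6772170} \left(- \frac{1}{54439}\right) = - \frac{466272701}{368670162630}$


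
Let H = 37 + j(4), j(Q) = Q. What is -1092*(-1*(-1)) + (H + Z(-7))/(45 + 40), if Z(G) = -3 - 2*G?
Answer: -92768/85 ≈ -1091.4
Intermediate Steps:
H = 41 (H = 37 + 4 = 41)
-1092*(-1*(-1)) + (H + Z(-7))/(45 + 40) = -1092*(-1*(-1)) + (41 + (-3 - 2*(-7)))/(45 + 40) = -1092 + (41 + (-3 + 14))/85 = -91*12 + (41 + 11)*(1/85) = -1092 + 52*(1/85) = -1092 + 52/85 = -92768/85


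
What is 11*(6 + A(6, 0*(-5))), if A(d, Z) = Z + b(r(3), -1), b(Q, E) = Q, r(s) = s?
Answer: 99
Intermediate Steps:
A(d, Z) = 3 + Z (A(d, Z) = Z + 3 = 3 + Z)
11*(6 + A(6, 0*(-5))) = 11*(6 + (3 + 0*(-5))) = 11*(6 + (3 + 0)) = 11*(6 + 3) = 11*9 = 99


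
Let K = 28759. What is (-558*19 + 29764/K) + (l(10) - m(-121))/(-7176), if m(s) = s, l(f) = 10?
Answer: -2187773520533/206374584 ≈ -10601.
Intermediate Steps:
(-558*19 + 29764/K) + (l(10) - m(-121))/(-7176) = (-558*19 + 29764/28759) + (10 - 1*(-121))/(-7176) = (-10602 + 29764*(1/28759)) + (10 + 121)*(-1/7176) = (-10602 + 29764/28759) + 131*(-1/7176) = -304873154/28759 - 131/7176 = -2187773520533/206374584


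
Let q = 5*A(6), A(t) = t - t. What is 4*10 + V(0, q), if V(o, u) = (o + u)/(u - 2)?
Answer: 40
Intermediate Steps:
A(t) = 0
q = 0 (q = 5*0 = 0)
V(o, u) = (o + u)/(-2 + u)
4*10 + V(0, q) = 4*10 + (0 + 0)/(-2 + 0) = 40 + 0/(-2) = 40 - ½*0 = 40 + 0 = 40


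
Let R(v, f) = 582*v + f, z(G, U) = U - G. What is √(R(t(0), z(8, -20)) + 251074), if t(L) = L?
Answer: 3*√27894 ≈ 501.04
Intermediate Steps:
R(v, f) = f + 582*v
√(R(t(0), z(8, -20)) + 251074) = √(((-20 - 1*8) + 582*0) + 251074) = √(((-20 - 8) + 0) + 251074) = √((-28 + 0) + 251074) = √(-28 + 251074) = √251046 = 3*√27894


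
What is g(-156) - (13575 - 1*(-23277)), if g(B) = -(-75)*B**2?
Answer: 1788348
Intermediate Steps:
g(B) = 75*B**2
g(-156) - (13575 - 1*(-23277)) = 75*(-156)**2 - (13575 - 1*(-23277)) = 75*24336 - (13575 + 23277) = 1825200 - 1*36852 = 1825200 - 36852 = 1788348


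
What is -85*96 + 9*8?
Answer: -8088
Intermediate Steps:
-85*96 + 9*8 = -8160 + 72 = -8088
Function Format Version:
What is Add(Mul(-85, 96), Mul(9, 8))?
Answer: -8088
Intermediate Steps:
Add(Mul(-85, 96), Mul(9, 8)) = Add(-8160, 72) = -8088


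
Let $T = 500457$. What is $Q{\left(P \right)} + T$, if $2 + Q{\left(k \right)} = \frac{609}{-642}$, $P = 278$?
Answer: $\frac{107097167}{214} \approx 5.0045 \cdot 10^{5}$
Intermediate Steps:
$Q{\left(k \right)} = - \frac{631}{214}$ ($Q{\left(k \right)} = -2 + \frac{609}{-642} = -2 + 609 \left(- \frac{1}{642}\right) = -2 - \frac{203}{214} = - \frac{631}{214}$)
$Q{\left(P \right)} + T = - \frac{631}{214} + 500457 = \frac{107097167}{214}$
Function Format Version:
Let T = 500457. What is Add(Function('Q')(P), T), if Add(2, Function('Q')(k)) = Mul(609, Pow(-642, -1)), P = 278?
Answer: Rational(107097167, 214) ≈ 5.0045e+5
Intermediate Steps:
Function('Q')(k) = Rational(-631, 214) (Function('Q')(k) = Add(-2, Mul(609, Pow(-642, -1))) = Add(-2, Mul(609, Rational(-1, 642))) = Add(-2, Rational(-203, 214)) = Rational(-631, 214))
Add(Function('Q')(P), T) = Add(Rational(-631, 214), 500457) = Rational(107097167, 214)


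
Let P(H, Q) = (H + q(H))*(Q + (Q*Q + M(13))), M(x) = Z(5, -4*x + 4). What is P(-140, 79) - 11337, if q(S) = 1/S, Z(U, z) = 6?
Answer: -62791553/70 ≈ -8.9702e+5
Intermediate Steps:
M(x) = 6
P(H, Q) = (H + 1/H)*(6 + Q + Q²) (P(H, Q) = (H + 1/H)*(Q + (Q*Q + 6)) = (H + 1/H)*(Q + (Q² + 6)) = (H + 1/H)*(Q + (6 + Q²)) = (H + 1/H)*(6 + Q + Q²))
P(-140, 79) - 11337 = (6 + 79 + 79² + (-140)²*(6 + 79 + 79²))/(-140) - 11337 = -(6 + 79 + 6241 + 19600*(6 + 79 + 6241))/140 - 11337 = -(6 + 79 + 6241 + 19600*6326)/140 - 11337 = -(6 + 79 + 6241 + 123989600)/140 - 11337 = -1/140*123995926 - 11337 = -61997963/70 - 11337 = -62791553/70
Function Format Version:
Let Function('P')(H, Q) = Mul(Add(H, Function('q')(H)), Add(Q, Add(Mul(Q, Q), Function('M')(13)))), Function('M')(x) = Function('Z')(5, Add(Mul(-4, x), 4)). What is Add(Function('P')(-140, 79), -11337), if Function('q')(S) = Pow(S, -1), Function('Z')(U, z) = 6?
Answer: Rational(-62791553, 70) ≈ -8.9702e+5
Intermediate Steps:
Function('M')(x) = 6
Function('P')(H, Q) = Mul(Add(H, Pow(H, -1)), Add(6, Q, Pow(Q, 2))) (Function('P')(H, Q) = Mul(Add(H, Pow(H, -1)), Add(Q, Add(Mul(Q, Q), 6))) = Mul(Add(H, Pow(H, -1)), Add(Q, Add(Pow(Q, 2), 6))) = Mul(Add(H, Pow(H, -1)), Add(Q, Add(6, Pow(Q, 2)))) = Mul(Add(H, Pow(H, -1)), Add(6, Q, Pow(Q, 2))))
Add(Function('P')(-140, 79), -11337) = Add(Mul(Pow(-140, -1), Add(6, 79, Pow(79, 2), Mul(Pow(-140, 2), Add(6, 79, Pow(79, 2))))), -11337) = Add(Mul(Rational(-1, 140), Add(6, 79, 6241, Mul(19600, Add(6, 79, 6241)))), -11337) = Add(Mul(Rational(-1, 140), Add(6, 79, 6241, Mul(19600, 6326))), -11337) = Add(Mul(Rational(-1, 140), Add(6, 79, 6241, 123989600)), -11337) = Add(Mul(Rational(-1, 140), 123995926), -11337) = Add(Rational(-61997963, 70), -11337) = Rational(-62791553, 70)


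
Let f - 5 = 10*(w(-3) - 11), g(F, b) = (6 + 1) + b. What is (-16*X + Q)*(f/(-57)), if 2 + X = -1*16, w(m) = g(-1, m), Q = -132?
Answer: 3380/19 ≈ 177.89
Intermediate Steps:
g(F, b) = 7 + b
w(m) = 7 + m
f = -65 (f = 5 + 10*((7 - 3) - 11) = 5 + 10*(4 - 11) = 5 + 10*(-7) = 5 - 70 = -65)
X = -18 (X = -2 - 1*16 = -2 - 16 = -18)
(-16*X + Q)*(f/(-57)) = (-16*(-18) - 132)*(-65/(-57)) = (288 - 132)*(-65*(-1/57)) = 156*(65/57) = 3380/19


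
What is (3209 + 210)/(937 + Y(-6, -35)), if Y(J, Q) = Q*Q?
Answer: 3419/2162 ≈ 1.5814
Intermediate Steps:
Y(J, Q) = Q²
(3209 + 210)/(937 + Y(-6, -35)) = (3209 + 210)/(937 + (-35)²) = 3419/(937 + 1225) = 3419/2162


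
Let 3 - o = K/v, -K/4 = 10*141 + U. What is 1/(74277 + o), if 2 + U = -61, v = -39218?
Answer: 19609/1456553826 ≈ 1.3463e-5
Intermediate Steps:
U = -63 (U = -2 - 61 = -63)
K = -5388 (K = -4*(10*141 - 63) = -4*(1410 - 63) = -4*1347 = -5388)
o = 56133/19609 (o = 3 - (-5388)/(-39218) = 3 - (-5388)*(-1)/39218 = 3 - 1*2694/19609 = 3 - 2694/19609 = 56133/19609 ≈ 2.8626)
1/(74277 + o) = 1/(74277 + 56133/19609) = 1/(1456553826/19609) = 19609/1456553826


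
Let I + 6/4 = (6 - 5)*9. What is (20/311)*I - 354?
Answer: -109944/311 ≈ -353.52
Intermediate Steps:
I = 15/2 (I = -3/2 + (6 - 5)*9 = -3/2 + 1*9 = -3/2 + 9 = 15/2 ≈ 7.5000)
(20/311)*I - 354 = (20/311)*(15/2) - 354 = 150/311 - 354 = -109944/311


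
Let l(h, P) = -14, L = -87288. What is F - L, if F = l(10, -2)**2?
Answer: 87484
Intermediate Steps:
F = 196 (F = (-14)**2 = 196)
F - L = 196 - 1*(-87288) = 196 + 87288 = 87484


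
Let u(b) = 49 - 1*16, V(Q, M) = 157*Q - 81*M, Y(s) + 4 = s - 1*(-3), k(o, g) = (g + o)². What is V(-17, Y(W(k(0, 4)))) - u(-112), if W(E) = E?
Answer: -3917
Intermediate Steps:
Y(s) = -1 + s (Y(s) = -4 + (s - 1*(-3)) = -4 + (s + 3) = -4 + (3 + s) = -1 + s)
V(Q, M) = -81*M + 157*Q
u(b) = 33 (u(b) = 49 - 16 = 33)
V(-17, Y(W(k(0, 4)))) - u(-112) = (-81*(-1 + (4 + 0)²) + 157*(-17)) - 1*33 = (-81*(-1 + 4²) - 2669) - 33 = (-81*(-1 + 16) - 2669) - 33 = (-81*15 - 2669) - 33 = (-1215 - 2669) - 33 = -3884 - 33 = -3917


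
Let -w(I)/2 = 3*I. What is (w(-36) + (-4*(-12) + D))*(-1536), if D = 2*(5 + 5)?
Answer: -436224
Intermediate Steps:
D = 20 (D = 2*10 = 20)
w(I) = -6*I
(w(-36) + (-4*(-12) + D))*(-1536) = (-6*(-36) + (-4*(-12) + 20))*(-1536) = (216 + (48 + 20))*(-1536) = (216 + 68)*(-1536) = 284*(-1536) = -436224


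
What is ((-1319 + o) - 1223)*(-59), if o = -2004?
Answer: 268214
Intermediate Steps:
((-1319 + o) - 1223)*(-59) = ((-1319 - 2004) - 1223)*(-59) = (-3323 - 1223)*(-59) = -4546*(-59) = 268214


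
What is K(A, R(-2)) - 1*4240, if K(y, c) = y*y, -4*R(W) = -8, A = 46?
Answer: -2124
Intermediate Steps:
R(W) = 2 (R(W) = -1/4*(-8) = 2)
K(y, c) = y**2
K(A, R(-2)) - 1*4240 = 46**2 - 1*4240 = 2116 - 4240 = -2124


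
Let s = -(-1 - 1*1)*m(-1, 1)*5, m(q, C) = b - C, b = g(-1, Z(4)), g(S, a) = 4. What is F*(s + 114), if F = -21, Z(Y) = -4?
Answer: -3024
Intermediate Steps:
b = 4
m(q, C) = 4 - C
s = 30 (s = -(-1 - 1*1)*(4 - 1*1)*5 = -(-1 - 1)*(4 - 1)*5 = -(-2*3)*5 = -(-6)*5 = -1*(-30) = 30)
F*(s + 114) = -21*(30 + 114) = -21*144 = -3024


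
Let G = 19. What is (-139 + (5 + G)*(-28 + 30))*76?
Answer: -6916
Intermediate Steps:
(-139 + (5 + G)*(-28 + 30))*76 = (-139 + (5 + 19)*(-28 + 30))*76 = (-139 + 24*2)*76 = (-139 + 48)*76 = -91*76 = -6916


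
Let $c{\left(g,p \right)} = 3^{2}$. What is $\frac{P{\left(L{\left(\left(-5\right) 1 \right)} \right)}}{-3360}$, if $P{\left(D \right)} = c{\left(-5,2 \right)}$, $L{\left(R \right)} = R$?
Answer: $- \frac{3}{1120} \approx -0.0026786$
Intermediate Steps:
$c{\left(g,p \right)} = 9$
$P{\left(D \right)} = 9$
$\frac{P{\left(L{\left(\left(-5\right) 1 \right)} \right)}}{-3360} = \frac{9}{-3360} = 9 \left(- \frac{1}{3360}\right) = - \frac{3}{1120}$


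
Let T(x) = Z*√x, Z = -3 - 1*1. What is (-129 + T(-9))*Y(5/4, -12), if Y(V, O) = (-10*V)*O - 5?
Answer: -18705 - 1740*I ≈ -18705.0 - 1740.0*I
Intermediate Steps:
Z = -4 (Z = -3 - 1 = -4)
Y(V, O) = -5 - 10*O*V (Y(V, O) = -10*O*V - 5 = -5 - 10*O*V)
T(x) = -4*√x
(-129 + T(-9))*Y(5/4, -12) = (-129 - 12*I)*(-5 - 10*(-12)*5/4) = (-129 - 12*I)*(-5 + 150) = (-129 - 12*I)*145 = -18705 - 1740*I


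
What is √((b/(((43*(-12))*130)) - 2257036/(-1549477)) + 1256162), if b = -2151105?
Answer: √15078950249930066196568274/3464630572 ≈ 1120.8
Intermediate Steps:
√((b/(((43*(-12))*130)) - 2257036/(-1549477)) + 1256162) = √((-2151105/((43*(-12))*130) - 2257036/(-1549477)) + 1256162) = √((-2151105/((-516*130)) - 2257036*(-1/1549477)) + 1256162) = √((-2151105/(-67080) + 2257036/1549477) + 1256162) = √((-2151105*(-1/67080) + 2257036/1549477) + 1256162) = √((143407/4472 + 2257036/1549477) + 1256162) = √(232299313131/6929261144 + 1256162) = √(8704506836482459/6929261144) = √15078950249930066196568274/3464630572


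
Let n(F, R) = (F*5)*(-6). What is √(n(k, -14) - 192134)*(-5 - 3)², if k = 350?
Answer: 64*I*√202634 ≈ 28810.0*I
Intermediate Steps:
n(F, R) = -30*F (n(F, R) = (5*F)*(-6) = -30*F)
√(n(k, -14) - 192134)*(-5 - 3)² = √(-30*350 - 192134)*(-5 - 3)² = √(-10500 - 192134)*(-8)² = √(-202634)*64 = (I*√202634)*64 = 64*I*√202634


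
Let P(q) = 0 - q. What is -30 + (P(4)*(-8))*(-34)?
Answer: -1118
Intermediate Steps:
P(q) = -q
-30 + (P(4)*(-8))*(-34) = -30 + (-1*4*(-8))*(-34) = -30 - 4*(-8)*(-34) = -30 + 32*(-34) = -30 - 1088 = -1118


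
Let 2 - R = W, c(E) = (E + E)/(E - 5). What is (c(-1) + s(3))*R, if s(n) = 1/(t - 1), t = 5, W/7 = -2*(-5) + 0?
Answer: -119/3 ≈ -39.667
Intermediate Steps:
c(E) = 2*E/(-5 + E) (c(E) = (2*E)/(-5 + E) = 2*E/(-5 + E))
W = 70 (W = 7*(-2*(-5) + 0) = 7*(10 + 0) = 7*10 = 70)
R = -68 (R = 2 - 1*70 = 2 - 70 = -68)
s(n) = ¼ (s(n) = 1/(5 - 1) = 1/4 = ¼)
(c(-1) + s(3))*R = (2*(-1)/(-5 - 1) + ¼)*(-68) = (2*(-1)/(-6) + ¼)*(-68) = (2*(-1)*(-⅙) + ¼)*(-68) = (⅓ + ¼)*(-68) = (7/12)*(-68) = -119/3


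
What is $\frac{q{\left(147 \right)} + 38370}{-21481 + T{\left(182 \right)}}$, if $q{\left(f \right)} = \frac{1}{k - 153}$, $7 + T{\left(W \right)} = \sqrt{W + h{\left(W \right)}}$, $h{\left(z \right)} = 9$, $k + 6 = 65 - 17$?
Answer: $- \frac{91518874672}{51252468783} - \frac{4259069 \sqrt{191}}{51252468783} \approx -1.7868$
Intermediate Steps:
$k = 42$ ($k = -6 + \left(65 - 17\right) = -6 + 48 = 42$)
$T{\left(W \right)} = -7 + \sqrt{9 + W}$ ($T{\left(W \right)} = -7 + \sqrt{W + 9} = -7 + \sqrt{9 + W}$)
$q{\left(f \right)} = - \frac{1}{111}$ ($q{\left(f \right)} = \frac{1}{42 - 153} = \frac{1}{-111} = - \frac{1}{111}$)
$\frac{q{\left(147 \right)} + 38370}{-21481 + T{\left(182 \right)}} = \frac{- \frac{1}{111} + 38370}{-21481 - \left(7 - \sqrt{9 + 182}\right)} = \frac{4259069}{111 \left(-21481 - \left(7 - \sqrt{191}\right)\right)} = \frac{4259069}{111 \left(-21488 + \sqrt{191}\right)}$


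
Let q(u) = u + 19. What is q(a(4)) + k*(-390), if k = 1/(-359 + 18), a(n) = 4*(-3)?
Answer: 2777/341 ≈ 8.1437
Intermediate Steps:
a(n) = -12
q(u) = 19 + u
k = -1/341 (k = 1/(-341) = -1/341 ≈ -0.0029326)
q(a(4)) + k*(-390) = (19 - 12) - 1/341*(-390) = 7 + 390/341 = 2777/341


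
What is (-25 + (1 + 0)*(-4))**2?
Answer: 841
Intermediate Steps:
(-25 + (1 + 0)*(-4))**2 = (-25 + 1*(-4))**2 = (-25 - 4)**2 = (-29)**2 = 841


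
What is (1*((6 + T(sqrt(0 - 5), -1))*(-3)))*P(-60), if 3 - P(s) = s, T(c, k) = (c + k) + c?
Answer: -945 - 378*I*sqrt(5) ≈ -945.0 - 845.23*I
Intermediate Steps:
T(c, k) = k + 2*c
P(s) = 3 - s
(1*((6 + T(sqrt(0 - 5), -1))*(-3)))*P(-60) = (1*((6 + (-1 + 2*sqrt(0 - 5)))*(-3)))*(3 - 1*(-60)) = (1*((6 + (-1 + 2*sqrt(-5)))*(-3)))*(3 + 60) = (1*((6 + (-1 + 2*(I*sqrt(5))))*(-3)))*63 = (1*((6 + (-1 + 2*I*sqrt(5)))*(-3)))*63 = (1*((5 + 2*I*sqrt(5))*(-3)))*63 = (1*(-15 - 6*I*sqrt(5)))*63 = (-15 - 6*I*sqrt(5))*63 = -945 - 378*I*sqrt(5)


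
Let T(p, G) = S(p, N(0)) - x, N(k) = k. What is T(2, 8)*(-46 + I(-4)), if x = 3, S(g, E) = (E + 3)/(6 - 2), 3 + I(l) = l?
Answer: 477/4 ≈ 119.25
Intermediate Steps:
I(l) = -3 + l
S(g, E) = ¾ + E/4 (S(g, E) = (3 + E)/4 = (3 + E)*(¼) = ¾ + E/4)
T(p, G) = -9/4 (T(p, G) = (¾ + (¼)*0) - 1*3 = (¾ + 0) - 3 = ¾ - 3 = -9/4)
T(2, 8)*(-46 + I(-4)) = -9*(-46 + (-3 - 4))/4 = -9*(-46 - 7)/4 = -9/4*(-53) = 477/4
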